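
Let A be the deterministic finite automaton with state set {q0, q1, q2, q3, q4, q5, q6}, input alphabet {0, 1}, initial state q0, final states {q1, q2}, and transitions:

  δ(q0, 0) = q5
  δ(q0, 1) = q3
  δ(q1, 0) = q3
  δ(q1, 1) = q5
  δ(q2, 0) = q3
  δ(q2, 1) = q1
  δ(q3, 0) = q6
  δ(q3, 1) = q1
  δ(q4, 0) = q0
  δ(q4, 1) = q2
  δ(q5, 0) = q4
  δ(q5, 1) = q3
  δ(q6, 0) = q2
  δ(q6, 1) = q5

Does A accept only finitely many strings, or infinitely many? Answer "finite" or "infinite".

State q3 is reachable from the start and can reach an accepting state, and it lies on the cycle q3 → q1 → q3.
Traversing that cycle any number of times yields accepted strings of unbounded length, so the language is infinite.

infinite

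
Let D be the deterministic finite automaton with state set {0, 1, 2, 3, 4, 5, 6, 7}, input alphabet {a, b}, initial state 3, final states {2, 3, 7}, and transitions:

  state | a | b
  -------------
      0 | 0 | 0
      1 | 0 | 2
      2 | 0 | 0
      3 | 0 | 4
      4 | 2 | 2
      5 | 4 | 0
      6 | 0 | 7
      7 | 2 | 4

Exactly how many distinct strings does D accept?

3

The useful subgraph on states {2, 3, 4} is acyclic, so L(D) is finite; the longest accepting path visits 3 useful states, giving maximum string length 2.
Counting accepting paths from 3 by length: 1 of length 0, 2 of length 2. Total 3.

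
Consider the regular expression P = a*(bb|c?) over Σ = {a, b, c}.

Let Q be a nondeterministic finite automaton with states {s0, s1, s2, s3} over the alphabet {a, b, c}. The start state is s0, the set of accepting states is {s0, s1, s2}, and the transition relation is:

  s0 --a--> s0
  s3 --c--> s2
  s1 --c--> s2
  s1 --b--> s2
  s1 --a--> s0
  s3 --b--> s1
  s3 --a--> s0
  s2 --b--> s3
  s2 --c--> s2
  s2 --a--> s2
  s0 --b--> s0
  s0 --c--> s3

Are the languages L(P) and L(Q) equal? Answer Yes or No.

The string c is accepted by P but rejected by Q.
So L(P) ≠ L(Q).

No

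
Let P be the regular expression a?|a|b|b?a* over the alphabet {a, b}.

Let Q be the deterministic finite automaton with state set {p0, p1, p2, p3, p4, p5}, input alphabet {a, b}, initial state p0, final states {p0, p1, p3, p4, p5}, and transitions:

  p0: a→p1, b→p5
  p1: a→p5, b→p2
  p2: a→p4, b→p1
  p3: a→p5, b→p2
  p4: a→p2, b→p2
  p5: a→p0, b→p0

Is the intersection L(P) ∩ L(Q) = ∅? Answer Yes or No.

The empty string ε is accepted by both P and Q.
Hence L(P) ∩ L(Q) ≠ ∅.

No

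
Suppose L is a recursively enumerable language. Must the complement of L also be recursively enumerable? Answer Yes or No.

No

If both L and its complement were r.e., running the two recognisers in parallel would decide L, so L would be recursive; but there are r.e. languages that are not recursive (e.g. the halting problem), and their complements are therefore not r.e.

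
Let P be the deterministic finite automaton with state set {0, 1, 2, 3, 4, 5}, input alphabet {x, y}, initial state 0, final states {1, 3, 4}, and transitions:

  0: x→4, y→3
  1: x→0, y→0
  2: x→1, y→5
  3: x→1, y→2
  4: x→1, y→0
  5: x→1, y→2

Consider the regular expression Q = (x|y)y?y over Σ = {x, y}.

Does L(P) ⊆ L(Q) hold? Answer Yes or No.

The string x is in L(P) but not in L(Q).
So L(P) ⊄ L(Q).

No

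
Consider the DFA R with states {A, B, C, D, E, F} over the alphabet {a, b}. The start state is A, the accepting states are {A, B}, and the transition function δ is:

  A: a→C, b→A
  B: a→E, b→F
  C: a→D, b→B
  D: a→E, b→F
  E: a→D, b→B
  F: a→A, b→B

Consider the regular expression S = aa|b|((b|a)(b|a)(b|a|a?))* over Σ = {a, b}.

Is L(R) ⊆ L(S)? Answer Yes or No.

Converting the expression S to a DFA (subset construction, then merging equivalent states) gives the minimal DFA with states {s0, s1, s2}, start state s0, accepting states {s0, s2} and transitions s0: a→s1, b→s2; s1: a→s2, b→s2; s2: a→s2, b→s2.
Exploring the product automaton R × S from the start pair (A, s0), following both machines on each input symbol, reaches 8 state pairs: (A, s0), (C, s1), (A, s2), (D, s2), (B, s2), (C, s2), (E, s2), (F, s2).
R accepts in {A, B} and S accepts in {s0, s2}. The reachable pairs whose R-component is accepting are (A, s0), (A, s2), (B, s2); in each of them the S-component is accepting too, so the product for L(R) \ L(S) (R-component accepting, S-component rejecting) has no reachable accepting pair and the difference is empty.
Hence every string in L(R) is also in L(S).

Yes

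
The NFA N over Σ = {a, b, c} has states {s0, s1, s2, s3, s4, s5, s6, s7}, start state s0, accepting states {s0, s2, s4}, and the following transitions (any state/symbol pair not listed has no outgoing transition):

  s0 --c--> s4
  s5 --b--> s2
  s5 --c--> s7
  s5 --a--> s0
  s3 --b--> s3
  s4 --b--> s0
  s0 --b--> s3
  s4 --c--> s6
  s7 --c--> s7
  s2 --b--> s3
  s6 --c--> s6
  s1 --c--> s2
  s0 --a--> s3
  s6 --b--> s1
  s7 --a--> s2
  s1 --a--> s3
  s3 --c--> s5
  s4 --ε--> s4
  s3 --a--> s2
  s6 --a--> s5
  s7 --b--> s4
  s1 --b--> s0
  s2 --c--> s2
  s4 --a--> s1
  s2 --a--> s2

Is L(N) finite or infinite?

State s2 is reachable from the start and can reach an accepting state, and it lies on the cycle s2 → s2.
Traversing that cycle any number of times yields accepted strings of unbounded length, so the language is infinite.

infinite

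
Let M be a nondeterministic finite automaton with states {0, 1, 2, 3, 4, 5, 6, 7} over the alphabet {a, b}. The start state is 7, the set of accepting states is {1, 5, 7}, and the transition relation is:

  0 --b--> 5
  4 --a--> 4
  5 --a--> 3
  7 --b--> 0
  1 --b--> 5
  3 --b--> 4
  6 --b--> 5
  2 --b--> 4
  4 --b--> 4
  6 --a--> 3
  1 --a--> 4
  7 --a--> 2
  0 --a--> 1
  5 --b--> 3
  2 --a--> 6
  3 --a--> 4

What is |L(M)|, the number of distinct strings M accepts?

5

The useful subgraph on states {0, 1, 2, 5, 6, 7} is acyclic, so L(M) is finite; the longest accepting path visits 4 useful states, giving maximum string length 3.
Counting accepting paths from 7 by length: 1 of length 0, 2 of length 2, 2 of length 3. Total 5.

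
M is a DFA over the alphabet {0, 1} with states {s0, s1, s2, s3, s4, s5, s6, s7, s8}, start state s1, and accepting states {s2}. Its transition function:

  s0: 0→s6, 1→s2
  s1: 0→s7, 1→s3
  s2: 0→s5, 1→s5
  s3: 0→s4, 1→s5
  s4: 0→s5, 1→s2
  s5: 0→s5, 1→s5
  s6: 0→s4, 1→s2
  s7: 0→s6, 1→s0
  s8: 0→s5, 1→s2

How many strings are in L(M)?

6

The useful subgraph on states {s0, s1, s2, s3, s4, s6, s7} is acyclic, so L(M) is finite; the longest accepting path visits 6 useful states, giving maximum string length 5.
Counting accepting paths from s1 by length: 3 of length 3, 2 of length 4, 1 of length 5. Total 6.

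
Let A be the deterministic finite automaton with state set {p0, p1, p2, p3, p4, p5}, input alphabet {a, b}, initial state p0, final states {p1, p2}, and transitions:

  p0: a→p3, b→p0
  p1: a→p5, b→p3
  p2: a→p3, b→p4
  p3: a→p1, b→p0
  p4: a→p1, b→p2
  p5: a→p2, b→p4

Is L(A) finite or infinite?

State p0 is reachable from the start and can reach an accepting state, and it lies on the cycle p0 → p0.
Traversing that cycle any number of times yields accepted strings of unbounded length, so the language is infinite.

infinite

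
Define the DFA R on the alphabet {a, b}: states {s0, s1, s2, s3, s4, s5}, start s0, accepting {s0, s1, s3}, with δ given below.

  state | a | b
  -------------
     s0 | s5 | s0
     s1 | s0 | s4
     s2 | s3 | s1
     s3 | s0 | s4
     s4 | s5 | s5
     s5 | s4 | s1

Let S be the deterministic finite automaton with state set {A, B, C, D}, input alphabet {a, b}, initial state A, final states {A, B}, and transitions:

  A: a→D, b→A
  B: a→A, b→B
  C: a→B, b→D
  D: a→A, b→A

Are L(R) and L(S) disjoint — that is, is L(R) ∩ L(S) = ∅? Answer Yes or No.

No

The empty string ε is accepted by both R and S.
Hence L(R) ∩ L(S) ≠ ∅.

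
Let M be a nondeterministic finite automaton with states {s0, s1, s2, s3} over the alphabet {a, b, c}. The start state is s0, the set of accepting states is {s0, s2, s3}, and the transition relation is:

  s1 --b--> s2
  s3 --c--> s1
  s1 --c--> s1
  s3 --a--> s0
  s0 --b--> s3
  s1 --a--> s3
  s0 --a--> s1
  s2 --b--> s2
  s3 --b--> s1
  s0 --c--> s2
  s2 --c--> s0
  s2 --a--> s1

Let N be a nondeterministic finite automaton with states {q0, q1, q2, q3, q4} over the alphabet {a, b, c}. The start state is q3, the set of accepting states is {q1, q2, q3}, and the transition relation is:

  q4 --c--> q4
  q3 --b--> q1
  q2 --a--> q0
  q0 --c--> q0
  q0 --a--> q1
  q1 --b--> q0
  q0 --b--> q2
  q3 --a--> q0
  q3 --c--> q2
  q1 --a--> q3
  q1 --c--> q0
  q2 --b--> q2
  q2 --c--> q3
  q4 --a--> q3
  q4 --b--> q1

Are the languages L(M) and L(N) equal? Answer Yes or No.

Exploring the product automaton M × N from the start pair (s0, q3), following both machines on each input symbol, reaches 4 state pairs: (s0, q3), (s1, q0), (s3, q1), (s2, q2).
M accepts in {s0, s2, s3} and N accepts in {q1, q2, q3}. In every reachable pair the two components are either both accepting — (s0, q3), (s3, q1), (s2, q2) — or both non-accepting, so no string is accepted by exactly one of the machines: L(M) \ L(N) and L(N) \ L(M) are both empty.
Hence every string is accepted by M iff it is accepted by N, and the two languages coincide.

Yes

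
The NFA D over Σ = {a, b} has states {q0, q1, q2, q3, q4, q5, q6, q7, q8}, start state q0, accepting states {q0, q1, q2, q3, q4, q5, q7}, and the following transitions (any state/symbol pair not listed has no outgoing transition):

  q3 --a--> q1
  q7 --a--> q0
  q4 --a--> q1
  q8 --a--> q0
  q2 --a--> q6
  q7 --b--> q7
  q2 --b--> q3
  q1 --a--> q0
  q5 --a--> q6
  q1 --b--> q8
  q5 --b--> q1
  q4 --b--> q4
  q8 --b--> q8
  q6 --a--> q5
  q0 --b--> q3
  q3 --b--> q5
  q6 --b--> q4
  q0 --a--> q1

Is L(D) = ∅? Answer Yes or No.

No

The empty string ε is accepted: the run q0 ends in the accepting state q0.
Since at least one string is accepted, L(D) is not empty.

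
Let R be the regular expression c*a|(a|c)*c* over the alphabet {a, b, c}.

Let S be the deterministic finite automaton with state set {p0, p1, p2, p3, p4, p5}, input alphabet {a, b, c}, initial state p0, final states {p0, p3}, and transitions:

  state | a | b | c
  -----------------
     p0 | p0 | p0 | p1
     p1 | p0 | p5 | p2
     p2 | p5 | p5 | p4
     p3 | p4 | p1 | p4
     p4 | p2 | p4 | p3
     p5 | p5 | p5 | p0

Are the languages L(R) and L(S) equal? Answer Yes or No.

No

The string c is accepted by R but rejected by S.
So L(R) ≠ L(S).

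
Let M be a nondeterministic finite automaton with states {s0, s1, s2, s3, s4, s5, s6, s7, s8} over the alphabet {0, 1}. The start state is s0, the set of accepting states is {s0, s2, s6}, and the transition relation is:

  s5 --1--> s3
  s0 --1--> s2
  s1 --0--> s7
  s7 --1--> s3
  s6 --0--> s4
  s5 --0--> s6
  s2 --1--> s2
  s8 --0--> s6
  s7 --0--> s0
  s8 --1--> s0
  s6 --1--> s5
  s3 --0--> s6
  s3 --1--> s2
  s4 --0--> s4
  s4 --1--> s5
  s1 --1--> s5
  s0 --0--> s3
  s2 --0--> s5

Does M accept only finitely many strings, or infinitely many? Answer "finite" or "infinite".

State s2 is reachable from the start and can reach an accepting state, and it lies on the cycle s2 → s2.
Traversing that cycle any number of times yields accepted strings of unbounded length, so the language is infinite.

infinite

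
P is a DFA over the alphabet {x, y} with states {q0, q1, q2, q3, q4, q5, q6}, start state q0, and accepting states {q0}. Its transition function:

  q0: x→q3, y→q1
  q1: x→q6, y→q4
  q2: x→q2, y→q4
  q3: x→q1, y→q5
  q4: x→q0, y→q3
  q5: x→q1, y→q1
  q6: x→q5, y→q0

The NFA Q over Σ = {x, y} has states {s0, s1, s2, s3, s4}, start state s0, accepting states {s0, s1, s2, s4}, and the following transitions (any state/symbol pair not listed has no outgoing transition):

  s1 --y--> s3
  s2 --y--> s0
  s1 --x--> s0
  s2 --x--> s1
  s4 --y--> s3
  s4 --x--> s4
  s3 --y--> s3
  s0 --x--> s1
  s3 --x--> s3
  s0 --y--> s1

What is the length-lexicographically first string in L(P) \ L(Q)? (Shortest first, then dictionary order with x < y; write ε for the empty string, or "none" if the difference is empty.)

The string yyx is accepted by P but not by Q.
No shorter string lies in the difference, and yyx is the lexicographically first length-3 string in L(P) \ L(Q).

yyx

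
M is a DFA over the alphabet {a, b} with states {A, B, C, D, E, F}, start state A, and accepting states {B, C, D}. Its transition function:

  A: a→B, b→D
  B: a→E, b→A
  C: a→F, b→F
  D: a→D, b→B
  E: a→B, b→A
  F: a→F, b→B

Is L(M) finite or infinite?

infinite

State A is reachable from the start and can reach an accepting state, and it lies on the cycle A → B → A.
Traversing that cycle any number of times yields accepted strings of unbounded length, so the language is infinite.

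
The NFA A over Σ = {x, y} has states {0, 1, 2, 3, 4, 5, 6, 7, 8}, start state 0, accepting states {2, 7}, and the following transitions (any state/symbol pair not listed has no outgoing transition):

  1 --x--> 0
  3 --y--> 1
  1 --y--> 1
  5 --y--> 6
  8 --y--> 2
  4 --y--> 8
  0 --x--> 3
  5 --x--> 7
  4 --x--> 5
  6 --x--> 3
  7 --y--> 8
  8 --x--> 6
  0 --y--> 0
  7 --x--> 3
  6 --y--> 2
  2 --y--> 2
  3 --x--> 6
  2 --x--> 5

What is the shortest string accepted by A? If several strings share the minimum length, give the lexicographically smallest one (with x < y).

xxy

A breadth-first search from 0 reaches an accepting state first via the path 0 → 3 → 6 → 2 on input xxy.
No string of length < 3 is accepted (BFS exhausts all shorter strings without reaching an accepting state), and xxy is the lexicographically least accepting string of length 3.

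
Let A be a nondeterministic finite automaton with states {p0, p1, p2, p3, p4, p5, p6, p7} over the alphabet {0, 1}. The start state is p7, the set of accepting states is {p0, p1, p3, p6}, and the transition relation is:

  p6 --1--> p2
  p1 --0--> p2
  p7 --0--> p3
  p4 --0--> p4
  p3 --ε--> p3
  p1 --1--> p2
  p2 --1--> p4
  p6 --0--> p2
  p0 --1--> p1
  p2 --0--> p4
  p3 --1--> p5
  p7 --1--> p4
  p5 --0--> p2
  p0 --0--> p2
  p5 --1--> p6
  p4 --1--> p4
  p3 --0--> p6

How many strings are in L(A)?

The useful subgraph on states {p3, p5, p6, p7} is acyclic, so L(A) is finite; the longest accepting path visits 4 useful states, giving maximum string length 3.
Counting accepting paths from p7 by length: 1 of length 1, 1 of length 2, 1 of length 3. Total 3.

3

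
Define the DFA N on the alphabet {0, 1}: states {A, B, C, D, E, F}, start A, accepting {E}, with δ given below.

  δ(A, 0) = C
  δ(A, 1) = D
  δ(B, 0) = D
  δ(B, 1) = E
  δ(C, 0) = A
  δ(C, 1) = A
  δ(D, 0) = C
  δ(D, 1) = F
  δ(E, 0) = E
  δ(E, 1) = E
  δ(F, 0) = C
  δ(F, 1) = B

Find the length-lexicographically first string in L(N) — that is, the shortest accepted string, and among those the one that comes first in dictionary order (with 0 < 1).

A breadth-first search from A reaches an accepting state first via the path A → D → F → B → E on input 1111.
No string of length < 4 is accepted (BFS exhausts all shorter strings without reaching an accepting state), and 1111 is the lexicographically least accepting string of length 4.

1111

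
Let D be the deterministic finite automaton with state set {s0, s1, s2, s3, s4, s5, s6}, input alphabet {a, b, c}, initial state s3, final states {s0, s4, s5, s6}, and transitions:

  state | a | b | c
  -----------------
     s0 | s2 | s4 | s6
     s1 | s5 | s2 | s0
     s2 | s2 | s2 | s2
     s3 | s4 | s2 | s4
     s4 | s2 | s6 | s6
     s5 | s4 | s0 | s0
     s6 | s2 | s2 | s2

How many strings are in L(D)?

6

The useful subgraph on states {s3, s4, s6} is acyclic, so L(D) is finite; the longest accepting path visits 3 useful states, giving maximum string length 2.
Counting accepting paths from s3 by length: 2 of length 1, 4 of length 2. Total 6.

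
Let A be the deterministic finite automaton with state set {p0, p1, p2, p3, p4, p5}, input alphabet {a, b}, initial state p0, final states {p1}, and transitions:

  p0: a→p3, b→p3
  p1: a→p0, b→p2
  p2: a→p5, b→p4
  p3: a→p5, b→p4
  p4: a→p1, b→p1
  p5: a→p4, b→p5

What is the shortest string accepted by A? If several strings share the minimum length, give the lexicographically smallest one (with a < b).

aba

A breadth-first search from p0 reaches an accepting state first via the path p0 → p3 → p4 → p1 on input aba.
No string of length < 3 is accepted (BFS exhausts all shorter strings without reaching an accepting state), and aba is the lexicographically least accepting string of length 3.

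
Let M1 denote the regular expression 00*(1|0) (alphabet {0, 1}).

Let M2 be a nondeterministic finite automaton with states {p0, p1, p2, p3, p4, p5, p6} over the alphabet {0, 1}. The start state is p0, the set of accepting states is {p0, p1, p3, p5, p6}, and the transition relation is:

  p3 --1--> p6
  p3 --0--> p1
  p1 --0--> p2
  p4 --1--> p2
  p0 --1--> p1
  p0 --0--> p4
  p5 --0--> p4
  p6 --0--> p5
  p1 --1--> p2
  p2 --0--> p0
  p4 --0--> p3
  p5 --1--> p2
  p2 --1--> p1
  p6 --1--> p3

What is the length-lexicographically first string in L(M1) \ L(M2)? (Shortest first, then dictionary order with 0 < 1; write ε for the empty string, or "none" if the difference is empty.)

01

The string 01 is accepted by M1 but not by M2.
No shorter string lies in the difference, and 01 is the lexicographically first length-2 string in L(M1) \ L(M2).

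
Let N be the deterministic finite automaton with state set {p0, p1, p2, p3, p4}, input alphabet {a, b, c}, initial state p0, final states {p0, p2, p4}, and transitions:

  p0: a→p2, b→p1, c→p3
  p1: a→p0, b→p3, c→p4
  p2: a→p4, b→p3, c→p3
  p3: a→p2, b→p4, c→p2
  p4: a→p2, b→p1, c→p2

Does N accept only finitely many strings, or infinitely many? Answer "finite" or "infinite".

infinite

State p0 is reachable from the start and can reach an accepting state, and it lies on the cycle p0 → p1 → p0.
Traversing that cycle any number of times yields accepted strings of unbounded length, so the language is infinite.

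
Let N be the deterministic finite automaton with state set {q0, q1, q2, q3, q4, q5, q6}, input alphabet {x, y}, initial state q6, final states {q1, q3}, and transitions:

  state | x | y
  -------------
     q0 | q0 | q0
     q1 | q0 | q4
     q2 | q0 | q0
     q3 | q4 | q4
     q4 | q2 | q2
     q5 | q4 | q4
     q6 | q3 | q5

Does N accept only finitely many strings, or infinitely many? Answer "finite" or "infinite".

The useful states (reachable from q6 and able to reach an accepting state) are {q3, q6}.
Restricted to these states the transition graph has no cycle, so every accepting path has bounded length and L is finite.

finite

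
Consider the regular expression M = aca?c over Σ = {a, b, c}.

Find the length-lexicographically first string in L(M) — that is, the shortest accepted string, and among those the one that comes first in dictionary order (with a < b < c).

acc

By inspection of the expression, no string of length less than 3 matches, and acc is the lexicographically first match of length 3.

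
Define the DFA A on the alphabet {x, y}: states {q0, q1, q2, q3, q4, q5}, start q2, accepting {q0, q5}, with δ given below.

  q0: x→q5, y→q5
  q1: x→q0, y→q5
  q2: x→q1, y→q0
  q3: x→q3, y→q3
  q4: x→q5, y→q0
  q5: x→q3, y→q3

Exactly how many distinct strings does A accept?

7

The useful subgraph on states {q0, q1, q2, q5} is acyclic, so L(A) is finite; the longest accepting path visits 4 useful states, giving maximum string length 3.
Counting accepting paths from q2 by length: 1 of length 1, 4 of length 2, 2 of length 3. Total 7.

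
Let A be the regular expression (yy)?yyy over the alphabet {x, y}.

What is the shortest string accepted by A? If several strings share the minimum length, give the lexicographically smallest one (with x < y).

By inspection of the expression, no string of length less than 3 matches, and yyy is the lexicographically first match of length 3.

yyy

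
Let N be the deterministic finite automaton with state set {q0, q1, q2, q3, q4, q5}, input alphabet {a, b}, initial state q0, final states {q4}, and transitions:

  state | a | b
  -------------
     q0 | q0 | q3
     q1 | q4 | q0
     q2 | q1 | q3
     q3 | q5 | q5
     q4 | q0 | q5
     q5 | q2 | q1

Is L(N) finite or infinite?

infinite

State q0 is reachable from the start and can reach an accepting state, and it lies on the cycle q0 → q0.
Traversing that cycle any number of times yields accepted strings of unbounded length, so the language is infinite.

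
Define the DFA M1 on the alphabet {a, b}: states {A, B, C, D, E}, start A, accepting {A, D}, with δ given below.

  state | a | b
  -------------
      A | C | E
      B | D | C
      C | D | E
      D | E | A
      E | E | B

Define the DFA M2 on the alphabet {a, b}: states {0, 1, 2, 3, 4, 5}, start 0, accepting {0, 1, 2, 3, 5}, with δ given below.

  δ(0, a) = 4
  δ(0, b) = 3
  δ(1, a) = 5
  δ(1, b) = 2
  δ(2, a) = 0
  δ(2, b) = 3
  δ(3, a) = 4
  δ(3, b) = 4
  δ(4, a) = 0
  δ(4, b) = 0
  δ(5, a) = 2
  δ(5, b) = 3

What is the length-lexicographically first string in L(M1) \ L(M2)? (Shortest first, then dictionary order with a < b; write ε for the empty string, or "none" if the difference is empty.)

The string abba is accepted by M1 but not by M2.
No shorter string lies in the difference, and abba is the lexicographically first length-4 string in L(M1) \ L(M2).

abba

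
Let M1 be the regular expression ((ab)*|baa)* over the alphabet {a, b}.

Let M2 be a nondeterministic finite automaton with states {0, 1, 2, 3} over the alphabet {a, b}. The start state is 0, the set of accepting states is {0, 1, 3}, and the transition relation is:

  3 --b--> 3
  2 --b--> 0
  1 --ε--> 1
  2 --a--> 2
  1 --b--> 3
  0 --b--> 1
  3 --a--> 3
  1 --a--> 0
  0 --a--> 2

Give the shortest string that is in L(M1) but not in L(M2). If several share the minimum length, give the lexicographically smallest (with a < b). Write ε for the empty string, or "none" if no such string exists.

baa

The string baa is accepted by M1 but not by M2.
No shorter string lies in the difference, and baa is the lexicographically first length-3 string in L(M1) \ L(M2).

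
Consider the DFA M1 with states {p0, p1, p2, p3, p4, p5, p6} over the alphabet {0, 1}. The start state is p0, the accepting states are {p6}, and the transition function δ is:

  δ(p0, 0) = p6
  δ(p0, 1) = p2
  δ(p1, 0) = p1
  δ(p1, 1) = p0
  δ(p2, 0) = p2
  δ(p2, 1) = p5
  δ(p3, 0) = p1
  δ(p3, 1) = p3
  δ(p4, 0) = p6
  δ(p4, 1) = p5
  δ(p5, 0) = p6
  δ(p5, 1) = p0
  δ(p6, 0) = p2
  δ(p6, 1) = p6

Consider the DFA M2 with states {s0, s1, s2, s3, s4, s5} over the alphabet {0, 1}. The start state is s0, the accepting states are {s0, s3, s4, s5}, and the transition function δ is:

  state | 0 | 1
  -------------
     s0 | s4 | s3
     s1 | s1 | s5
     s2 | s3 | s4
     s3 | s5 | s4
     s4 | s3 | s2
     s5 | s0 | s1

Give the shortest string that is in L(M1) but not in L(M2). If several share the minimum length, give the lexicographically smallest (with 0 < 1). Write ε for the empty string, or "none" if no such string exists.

The string 01 is accepted by M1 but not by M2.
No shorter string lies in the difference, and 01 is the lexicographically first length-2 string in L(M1) \ L(M2).

01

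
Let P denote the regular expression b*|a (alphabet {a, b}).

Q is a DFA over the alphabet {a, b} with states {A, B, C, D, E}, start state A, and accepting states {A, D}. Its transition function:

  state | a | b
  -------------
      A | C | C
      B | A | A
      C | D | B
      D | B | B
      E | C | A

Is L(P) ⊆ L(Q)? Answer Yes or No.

The string a is in L(P) but not in L(Q).
So L(P) ⊄ L(Q).

No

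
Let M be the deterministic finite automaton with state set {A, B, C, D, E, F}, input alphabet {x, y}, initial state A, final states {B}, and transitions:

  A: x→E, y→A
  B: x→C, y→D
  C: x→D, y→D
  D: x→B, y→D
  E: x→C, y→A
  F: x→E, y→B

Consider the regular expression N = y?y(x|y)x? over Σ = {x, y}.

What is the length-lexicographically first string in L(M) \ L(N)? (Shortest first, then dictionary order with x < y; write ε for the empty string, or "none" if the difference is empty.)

xxxx

The string xxxx is accepted by M but not by N.
No shorter string lies in the difference, and xxxx is the lexicographically first length-4 string in L(M) \ L(N).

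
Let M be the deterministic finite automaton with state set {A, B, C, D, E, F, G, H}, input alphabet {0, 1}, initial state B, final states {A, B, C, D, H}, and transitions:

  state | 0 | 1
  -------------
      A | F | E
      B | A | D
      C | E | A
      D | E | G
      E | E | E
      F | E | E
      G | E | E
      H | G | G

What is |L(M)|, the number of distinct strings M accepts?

The useful subgraph on states {A, B, D} is acyclic, so L(M) is finite; the longest accepting path visits 2 useful states, giving maximum string length 1.
Counting accepting paths from B by length: 1 of length 0, 2 of length 1. Total 3.

3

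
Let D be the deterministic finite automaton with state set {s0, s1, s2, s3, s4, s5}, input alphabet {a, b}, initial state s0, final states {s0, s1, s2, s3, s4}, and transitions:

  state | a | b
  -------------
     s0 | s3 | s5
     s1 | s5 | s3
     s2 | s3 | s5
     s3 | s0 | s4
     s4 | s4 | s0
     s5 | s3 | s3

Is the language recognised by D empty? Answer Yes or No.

No

The empty string ε is accepted: the run s0 ends in the accepting state s0.
Since at least one string is accepted, L(D) is not empty.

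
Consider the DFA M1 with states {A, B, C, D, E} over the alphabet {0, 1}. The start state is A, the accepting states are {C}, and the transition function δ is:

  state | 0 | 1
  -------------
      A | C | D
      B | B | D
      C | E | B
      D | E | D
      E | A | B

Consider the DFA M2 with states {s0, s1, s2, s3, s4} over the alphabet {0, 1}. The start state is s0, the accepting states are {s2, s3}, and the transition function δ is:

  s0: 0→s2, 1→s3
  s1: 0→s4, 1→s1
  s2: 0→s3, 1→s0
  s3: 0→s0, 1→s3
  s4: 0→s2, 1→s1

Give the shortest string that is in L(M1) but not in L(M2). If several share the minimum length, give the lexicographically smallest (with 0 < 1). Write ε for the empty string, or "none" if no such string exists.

The string 0101000 is accepted by M1 but not by M2.
No shorter string lies in the difference, and 0101000 is the lexicographically first length-7 string in L(M1) \ L(M2).

0101000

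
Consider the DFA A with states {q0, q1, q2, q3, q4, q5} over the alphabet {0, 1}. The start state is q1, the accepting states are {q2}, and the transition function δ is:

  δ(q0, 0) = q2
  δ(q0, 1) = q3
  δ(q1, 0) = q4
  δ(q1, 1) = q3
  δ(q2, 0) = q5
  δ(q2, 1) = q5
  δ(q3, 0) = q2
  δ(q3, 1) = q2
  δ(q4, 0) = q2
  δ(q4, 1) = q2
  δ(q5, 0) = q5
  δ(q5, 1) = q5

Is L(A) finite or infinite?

The useful states (reachable from q1 and able to reach an accepting state) are {q1, q2, q3, q4}.
Restricted to these states the transition graph has no cycle, so every accepting path has bounded length and L is finite.

finite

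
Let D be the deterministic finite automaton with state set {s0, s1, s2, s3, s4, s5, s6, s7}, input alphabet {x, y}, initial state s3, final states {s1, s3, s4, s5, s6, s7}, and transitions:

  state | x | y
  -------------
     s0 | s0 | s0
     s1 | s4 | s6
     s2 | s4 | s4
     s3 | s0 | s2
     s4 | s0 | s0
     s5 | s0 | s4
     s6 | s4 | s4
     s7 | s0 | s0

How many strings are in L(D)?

The useful subgraph on states {s2, s3, s4} is acyclic, so L(D) is finite; the longest accepting path visits 3 useful states, giving maximum string length 2.
Counting accepting paths from s3 by length: 1 of length 0, 2 of length 2. Total 3.

3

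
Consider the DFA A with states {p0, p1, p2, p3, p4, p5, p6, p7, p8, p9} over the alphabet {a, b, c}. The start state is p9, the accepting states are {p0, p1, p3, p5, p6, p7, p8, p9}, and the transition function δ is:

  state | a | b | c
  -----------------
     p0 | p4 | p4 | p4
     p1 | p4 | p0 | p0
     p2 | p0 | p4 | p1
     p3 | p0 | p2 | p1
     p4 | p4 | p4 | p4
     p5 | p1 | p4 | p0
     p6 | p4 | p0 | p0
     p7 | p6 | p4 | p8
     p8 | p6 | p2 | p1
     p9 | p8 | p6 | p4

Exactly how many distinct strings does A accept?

The useful subgraph on states {p0, p1, p2, p6, p8, p9} is acyclic, so L(A) is finite; the longest accepting path visits 5 useful states, giving maximum string length 4.
Counting accepting paths from p9 by length: 1 of length 0, 2 of length 1, 4 of length 2, 6 of length 3, 2 of length 4. Total 15.

15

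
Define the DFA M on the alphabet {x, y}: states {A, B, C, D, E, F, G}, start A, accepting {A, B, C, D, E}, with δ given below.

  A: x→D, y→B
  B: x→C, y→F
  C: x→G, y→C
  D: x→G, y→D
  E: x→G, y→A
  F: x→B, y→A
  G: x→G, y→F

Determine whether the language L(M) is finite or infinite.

State C is reachable from the start and can reach an accepting state, and it lies on the cycle C → C.
Traversing that cycle any number of times yields accepted strings of unbounded length, so the language is infinite.

infinite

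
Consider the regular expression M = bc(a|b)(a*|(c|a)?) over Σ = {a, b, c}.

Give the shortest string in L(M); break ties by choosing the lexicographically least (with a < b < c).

By inspection of the expression, no string of length less than 3 matches, and bca is the lexicographically first match of length 3.

bca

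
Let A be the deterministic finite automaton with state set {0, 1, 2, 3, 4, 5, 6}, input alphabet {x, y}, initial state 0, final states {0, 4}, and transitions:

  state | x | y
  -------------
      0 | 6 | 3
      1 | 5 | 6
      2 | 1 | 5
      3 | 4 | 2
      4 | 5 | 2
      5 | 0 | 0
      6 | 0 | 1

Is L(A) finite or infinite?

infinite

State 0 is reachable from the start and can reach an accepting state, and it lies on the cycle 0 → 3 → 2 → 1 → 5 → 0.
Traversing that cycle any number of times yields accepted strings of unbounded length, so the language is infinite.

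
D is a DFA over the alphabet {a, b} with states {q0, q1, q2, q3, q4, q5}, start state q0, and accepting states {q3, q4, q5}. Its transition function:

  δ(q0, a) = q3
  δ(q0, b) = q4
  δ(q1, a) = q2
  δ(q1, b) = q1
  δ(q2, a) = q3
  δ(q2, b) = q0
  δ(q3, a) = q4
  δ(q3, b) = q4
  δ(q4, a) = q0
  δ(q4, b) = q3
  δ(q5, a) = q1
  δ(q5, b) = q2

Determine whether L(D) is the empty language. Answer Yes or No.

No

The string a is accepted: the run q0 → q3 ends in the accepting state q3.
Since at least one string is accepted, L(D) is not empty.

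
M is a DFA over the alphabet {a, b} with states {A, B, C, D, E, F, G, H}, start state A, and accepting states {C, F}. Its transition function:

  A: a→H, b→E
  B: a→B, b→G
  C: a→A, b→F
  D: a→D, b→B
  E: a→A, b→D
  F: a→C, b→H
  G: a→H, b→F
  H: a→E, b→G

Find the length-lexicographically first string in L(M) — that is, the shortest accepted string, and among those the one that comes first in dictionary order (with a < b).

A breadth-first search from A reaches an accepting state first via the path A → H → G → F on input abb.
No string of length < 3 is accepted (BFS exhausts all shorter strings without reaching an accepting state), and abb is the lexicographically least accepting string of length 3.

abb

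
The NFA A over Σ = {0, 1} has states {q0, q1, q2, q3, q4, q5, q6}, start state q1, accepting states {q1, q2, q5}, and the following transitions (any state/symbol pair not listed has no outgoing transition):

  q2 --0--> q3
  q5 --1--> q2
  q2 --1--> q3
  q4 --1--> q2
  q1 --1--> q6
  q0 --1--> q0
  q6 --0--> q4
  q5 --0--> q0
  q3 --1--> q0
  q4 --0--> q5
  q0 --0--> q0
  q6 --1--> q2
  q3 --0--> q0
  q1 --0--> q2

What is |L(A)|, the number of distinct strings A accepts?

The useful subgraph on states {q1, q2, q4, q5, q6} is acyclic, so L(A) is finite; the longest accepting path visits 5 useful states, giving maximum string length 4.
Counting accepting paths from q1 by length: 1 of length 0, 1 of length 1, 1 of length 2, 2 of length 3, 1 of length 4. Total 6.

6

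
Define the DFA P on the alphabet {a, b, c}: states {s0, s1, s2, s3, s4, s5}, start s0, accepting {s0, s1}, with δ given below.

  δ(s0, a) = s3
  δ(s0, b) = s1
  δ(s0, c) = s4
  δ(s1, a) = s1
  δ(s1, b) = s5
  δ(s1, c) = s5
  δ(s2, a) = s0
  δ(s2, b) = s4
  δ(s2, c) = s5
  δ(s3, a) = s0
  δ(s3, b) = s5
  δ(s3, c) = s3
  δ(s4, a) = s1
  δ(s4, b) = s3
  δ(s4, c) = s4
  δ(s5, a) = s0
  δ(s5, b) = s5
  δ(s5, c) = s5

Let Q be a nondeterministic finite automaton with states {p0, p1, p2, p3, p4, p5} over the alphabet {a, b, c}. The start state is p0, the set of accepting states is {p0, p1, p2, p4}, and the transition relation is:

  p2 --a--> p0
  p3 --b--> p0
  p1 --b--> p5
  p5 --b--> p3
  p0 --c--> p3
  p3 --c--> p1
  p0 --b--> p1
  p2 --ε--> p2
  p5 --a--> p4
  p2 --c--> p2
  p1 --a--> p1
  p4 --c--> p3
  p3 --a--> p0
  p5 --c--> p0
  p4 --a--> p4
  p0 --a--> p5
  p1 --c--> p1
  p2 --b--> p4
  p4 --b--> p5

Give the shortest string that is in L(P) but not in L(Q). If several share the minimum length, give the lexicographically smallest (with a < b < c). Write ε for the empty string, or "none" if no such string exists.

aab

The string aab is accepted by P but not by Q.
No shorter string lies in the difference, and aab is the lexicographically first length-3 string in L(P) \ L(Q).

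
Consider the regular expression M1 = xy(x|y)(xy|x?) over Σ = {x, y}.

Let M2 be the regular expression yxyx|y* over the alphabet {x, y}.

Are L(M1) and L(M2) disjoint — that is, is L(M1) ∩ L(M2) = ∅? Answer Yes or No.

Yes

Converting the expression M1 to a DFA (subset construction, then merging equivalent states) gives the minimal DFA with states {r0, r1, r2, r3, r4, r5, r6}, start state r0, accepting states {r4, r5, r6} and transitions r0: x→r1, y→r2; r1: x→r2, y→r3; r2: x→r2, y→r2; r3: x→r4, y→r4; r4: x→r5, y→r2; r5: x→r2, y→r6; r6: x→r2, y→r2.
Converting the expression M2 to a DFA (subset construction, then merging equivalent states) gives the minimal DFA with states {t0, t1, t2, t3, t4, t5, t6}, start state t0, accepting states {t0, t2, t4, t6} and transitions t0: x→t1, y→t2; t1: x→t1, y→t1; t2: x→t3, y→t4; t3: x→t1, y→t5; t4: x→t1, y→t4; t5: x→t6, y→t1; t6: x→t1, y→t1.
Exploring the product automaton M1 × M2 from the start pair (r0, t0), following both machines on each input symbol, reaches 12 state pairs: (r0, t0), (r1, t1), (r2, t2), (r2, t1), (r3, t1), (r2, t3), (r2, t4), (r4, t1), (r2, t5), (r5, t1), (r2, t6), (r6, t1).
M1 accepts in {r4, r5, r6} and M2 accepts in {t0, t2, t4, t6}; no reachable pair has both components accepting, so no string drives both machines to acceptance simultaneously and L(M1) ∩ L(M2) = ∅.
So no string is accepted by both, and the intersection is empty.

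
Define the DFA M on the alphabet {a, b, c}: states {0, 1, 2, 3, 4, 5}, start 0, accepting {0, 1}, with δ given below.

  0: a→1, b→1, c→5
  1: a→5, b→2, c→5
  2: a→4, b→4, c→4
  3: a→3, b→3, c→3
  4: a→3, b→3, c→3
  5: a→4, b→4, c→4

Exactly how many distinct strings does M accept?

The useful subgraph on states {0, 1} is acyclic, so L(M) is finite; the longest accepting path visits 2 useful states, giving maximum string length 1.
Counting accepting paths from 0 by length: 1 of length 0, 2 of length 1. Total 3.

3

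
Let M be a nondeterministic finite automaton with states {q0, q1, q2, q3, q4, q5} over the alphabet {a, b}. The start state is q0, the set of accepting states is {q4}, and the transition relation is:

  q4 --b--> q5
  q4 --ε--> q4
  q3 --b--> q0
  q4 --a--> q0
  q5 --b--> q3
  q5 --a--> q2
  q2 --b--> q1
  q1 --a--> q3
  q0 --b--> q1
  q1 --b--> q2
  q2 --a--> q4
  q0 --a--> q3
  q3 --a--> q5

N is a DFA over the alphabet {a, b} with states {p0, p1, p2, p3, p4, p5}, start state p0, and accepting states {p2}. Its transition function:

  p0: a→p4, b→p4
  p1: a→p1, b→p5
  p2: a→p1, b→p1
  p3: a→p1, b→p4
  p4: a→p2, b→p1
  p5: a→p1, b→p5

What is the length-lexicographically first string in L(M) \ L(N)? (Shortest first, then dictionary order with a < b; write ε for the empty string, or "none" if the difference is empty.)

bba

The string bba is accepted by M but not by N.
No shorter string lies in the difference, and bba is the lexicographically first length-3 string in L(M) \ L(N).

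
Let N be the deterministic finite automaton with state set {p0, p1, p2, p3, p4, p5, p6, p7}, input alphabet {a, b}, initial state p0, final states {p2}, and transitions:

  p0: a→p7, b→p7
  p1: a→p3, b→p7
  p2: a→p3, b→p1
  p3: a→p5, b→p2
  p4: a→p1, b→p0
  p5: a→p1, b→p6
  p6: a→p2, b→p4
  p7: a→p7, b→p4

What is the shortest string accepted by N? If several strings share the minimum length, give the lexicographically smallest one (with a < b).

abaab

A breadth-first search from p0 reaches an accepting state first via the path p0 → p7 → p4 → p1 → p3 → p2 on input abaab.
No string of length < 5 is accepted (BFS exhausts all shorter strings without reaching an accepting state), and abaab is the lexicographically least accepting string of length 5.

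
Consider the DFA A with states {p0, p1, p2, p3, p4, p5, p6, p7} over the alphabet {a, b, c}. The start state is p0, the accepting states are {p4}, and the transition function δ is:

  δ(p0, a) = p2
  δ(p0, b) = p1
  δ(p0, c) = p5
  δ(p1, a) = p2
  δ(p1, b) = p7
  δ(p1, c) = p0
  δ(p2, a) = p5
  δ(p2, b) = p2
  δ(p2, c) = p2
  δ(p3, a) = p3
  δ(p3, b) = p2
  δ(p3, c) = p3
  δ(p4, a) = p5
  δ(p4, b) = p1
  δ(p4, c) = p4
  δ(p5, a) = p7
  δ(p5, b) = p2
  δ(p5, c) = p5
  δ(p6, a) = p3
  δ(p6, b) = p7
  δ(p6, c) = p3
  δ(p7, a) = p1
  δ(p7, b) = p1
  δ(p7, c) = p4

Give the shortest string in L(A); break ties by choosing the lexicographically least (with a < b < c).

bbc

A breadth-first search from p0 reaches an accepting state first via the path p0 → p1 → p7 → p4 on input bbc.
No string of length < 3 is accepted (BFS exhausts all shorter strings without reaching an accepting state), and bbc is the lexicographically least accepting string of length 3.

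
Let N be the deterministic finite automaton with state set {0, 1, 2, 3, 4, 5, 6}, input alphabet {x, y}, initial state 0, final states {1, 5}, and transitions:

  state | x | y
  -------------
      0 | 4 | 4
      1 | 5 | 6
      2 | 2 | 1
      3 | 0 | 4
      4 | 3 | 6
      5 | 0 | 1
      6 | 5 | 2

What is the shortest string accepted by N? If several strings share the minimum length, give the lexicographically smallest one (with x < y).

A breadth-first search from 0 reaches an accepting state first via the path 0 → 4 → 6 → 5 on input xyx.
No string of length < 3 is accepted (BFS exhausts all shorter strings without reaching an accepting state), and xyx is the lexicographically least accepting string of length 3.

xyx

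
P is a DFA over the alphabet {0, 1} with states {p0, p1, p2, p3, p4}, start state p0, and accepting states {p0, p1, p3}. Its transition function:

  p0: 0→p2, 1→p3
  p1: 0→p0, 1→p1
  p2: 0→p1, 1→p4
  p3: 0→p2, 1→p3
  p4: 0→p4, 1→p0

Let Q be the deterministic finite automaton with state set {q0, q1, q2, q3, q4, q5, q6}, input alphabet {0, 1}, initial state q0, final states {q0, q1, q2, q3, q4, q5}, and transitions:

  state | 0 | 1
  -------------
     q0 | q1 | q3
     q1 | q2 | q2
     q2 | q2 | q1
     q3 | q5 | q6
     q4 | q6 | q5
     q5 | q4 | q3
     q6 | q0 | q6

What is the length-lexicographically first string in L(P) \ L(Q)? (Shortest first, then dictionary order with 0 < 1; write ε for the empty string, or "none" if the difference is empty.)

The string 11 is accepted by P but not by Q.
No shorter string lies in the difference, and 11 is the lexicographically first length-2 string in L(P) \ L(Q).

11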